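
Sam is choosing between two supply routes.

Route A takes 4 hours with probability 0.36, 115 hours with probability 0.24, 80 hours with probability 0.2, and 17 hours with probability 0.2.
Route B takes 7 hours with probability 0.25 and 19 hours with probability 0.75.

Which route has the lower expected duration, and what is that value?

Route B (16 hours)

Route A = 0.36 × 4 + 0.24 × 115 + 0.2 × 80 + 0.2 × 17 = 1.44 + 27.6 + 16 + 3.4 = 48.44
Route B = 0.25 × 7 + 0.75 × 19 = 1.75 + 14.25 = 16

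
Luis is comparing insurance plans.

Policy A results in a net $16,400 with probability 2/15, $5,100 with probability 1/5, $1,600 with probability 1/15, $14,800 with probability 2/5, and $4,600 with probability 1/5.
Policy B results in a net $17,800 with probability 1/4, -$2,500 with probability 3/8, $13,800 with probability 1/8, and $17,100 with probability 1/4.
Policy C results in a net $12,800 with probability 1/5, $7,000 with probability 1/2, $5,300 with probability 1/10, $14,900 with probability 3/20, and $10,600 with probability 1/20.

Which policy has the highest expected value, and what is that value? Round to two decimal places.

Policy A = 2/15 × 16400 + 1/5 × 5100 + 1/15 × 1600 + 2/5 × 14800 + 1/5 × 4600 = 2186.6667 + 1020 + 106.6667 + 5920 + 920 = 10153.3333
Policy B = 1/4 × 17800 + 3/8 × (-2500) + 1/8 × 13800 + 1/4 × 17100 = 4450 − 937.5 + 1725 + 4275 = 9512.5
Policy C = 1/5 × 12800 + 1/2 × 7000 + 1/10 × 5300 + 3/20 × 14900 + 1/20 × 10600 = 2560 + 3500 + 530 + 2235 + 530 = 9355

Policy A ($10,153.33)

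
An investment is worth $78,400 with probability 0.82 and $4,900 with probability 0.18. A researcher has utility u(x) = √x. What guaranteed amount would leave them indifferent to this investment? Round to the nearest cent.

$58,660.84

E[u] = 0.82·√78400 + 0.18·√4900 = 0.82·280 + 0.18·70 = 242.2
CE = (242.2)² = 58660.84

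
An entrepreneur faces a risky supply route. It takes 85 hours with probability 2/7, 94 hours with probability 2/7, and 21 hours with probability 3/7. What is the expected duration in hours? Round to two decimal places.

60.14 hours

EV = 2/7 × 85 + 2/7 × 94 + 3/7 × 21 = 24.2857 + 26.8571 + 9 = 60.1429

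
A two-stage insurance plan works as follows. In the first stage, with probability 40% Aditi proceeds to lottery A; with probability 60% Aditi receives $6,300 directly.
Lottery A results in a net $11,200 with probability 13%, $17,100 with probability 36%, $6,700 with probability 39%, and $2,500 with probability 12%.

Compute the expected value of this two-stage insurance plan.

EV(A) = 0.13 × 11200 + 0.36 × 17100 + 0.39 × 6700 + 0.12 × 2500 = 1456 + 6156 + 2613 + 300 = 10525
Branch B: 6300 (certain)
Overall = 0.4 × 10525 + 0.6 × 6300 = 4210 + 3780 = 7990

$7,990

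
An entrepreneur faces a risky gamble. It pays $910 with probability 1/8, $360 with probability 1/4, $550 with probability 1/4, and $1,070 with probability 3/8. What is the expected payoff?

EV = 1/8 × 910 + 1/4 × 360 + 1/4 × 550 + 3/8 × 1070 = 113.75 + 90 + 137.5 + 401.25 = 742.5

$742.50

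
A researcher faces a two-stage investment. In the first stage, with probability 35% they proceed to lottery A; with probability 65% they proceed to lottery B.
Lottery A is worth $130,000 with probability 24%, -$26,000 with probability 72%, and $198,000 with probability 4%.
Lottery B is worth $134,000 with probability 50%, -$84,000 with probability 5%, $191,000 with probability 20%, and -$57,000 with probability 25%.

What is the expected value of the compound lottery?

$63,527.50

EV(A) = 0.24 × 130000 + 0.72 × (-26000) + 0.04 × 198000 = 31200 − 18720 + 7920 = 20400
EV(B) = 0.5 × 134000 + 0.05 × (-84000) + 0.2 × 191000 + 0.25 × (-57000) = 67000 − 4200 + 38200 − 14250 = 86750
Overall = 0.35 × 20400 + 0.65 × 86750 = 7140 + 56387.5 = 63527.5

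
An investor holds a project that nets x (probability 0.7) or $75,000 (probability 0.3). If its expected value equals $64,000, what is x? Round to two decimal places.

x = $59,285.71

0.7·x + 0.3·75000 = 64000
0.7·x = 64000 − 22500 = 41500
x = 41500 / 0.7 = 59285.7143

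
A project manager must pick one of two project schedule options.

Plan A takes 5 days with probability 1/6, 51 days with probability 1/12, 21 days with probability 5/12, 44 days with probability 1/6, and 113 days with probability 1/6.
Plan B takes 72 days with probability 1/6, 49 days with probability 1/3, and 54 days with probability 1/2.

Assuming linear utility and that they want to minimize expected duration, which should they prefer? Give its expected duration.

Plan A (40 days)

Plan A = 1/6 × 5 + 1/12 × 51 + 5/12 × 21 + 1/6 × 44 + 1/6 × 113 = 0.8333 + 4.25 + 8.75 + 7.3333 + 18.8333 = 40
Plan B = 1/6 × 72 + 1/3 × 49 + 1/2 × 54 = 12 + 16.3333 + 27 = 55.3333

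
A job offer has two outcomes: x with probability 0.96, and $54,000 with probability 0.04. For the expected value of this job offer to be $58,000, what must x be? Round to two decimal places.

x = $58,166.67

0.96·x + 0.04·54000 = 58000
0.96·x = 58000 − 2160 = 55840
x = 55840 / 0.96 = 58166.6667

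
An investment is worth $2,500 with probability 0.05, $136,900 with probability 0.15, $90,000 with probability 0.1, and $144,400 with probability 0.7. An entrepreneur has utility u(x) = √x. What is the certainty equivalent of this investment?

$125,316

E[u] = 0.05·√2500 + 0.15·√136900 + 0.1·√90000 + 0.7·√144400 = 0.05·50 + 0.15·370 + 0.1·300 + 0.7·380 = 354
CE = (354)² = 125316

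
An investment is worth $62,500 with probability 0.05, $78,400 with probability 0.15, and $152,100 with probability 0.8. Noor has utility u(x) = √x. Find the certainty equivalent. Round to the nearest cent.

$134,322.25

E[u] = 0.05·√62500 + 0.15·√78400 + 0.8·√152100 = 0.05·250 + 0.15·280 + 0.8·390 = 366.5
CE = (366.5)² = 134322.25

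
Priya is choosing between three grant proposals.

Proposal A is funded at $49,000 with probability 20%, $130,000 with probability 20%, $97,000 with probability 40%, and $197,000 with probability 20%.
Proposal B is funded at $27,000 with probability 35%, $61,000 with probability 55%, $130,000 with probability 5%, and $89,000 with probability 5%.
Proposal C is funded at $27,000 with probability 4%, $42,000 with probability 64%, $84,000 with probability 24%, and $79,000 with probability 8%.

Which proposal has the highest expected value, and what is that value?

Proposal A = 0.2 × 49000 + 0.2 × 130000 + 0.4 × 97000 + 0.2 × 197000 = 9800 + 26000 + 38800 + 39400 = 114000
Proposal B = 0.35 × 27000 + 0.55 × 61000 + 0.05 × 130000 + 0.05 × 89000 = 9450 + 33550 + 6500 + 4450 = 53950
Proposal C = 0.04 × 27000 + 0.64 × 42000 + 0.24 × 84000 + 0.08 × 79000 = 1080 + 26880 + 20160 + 6320 = 54440

Proposal A ($114,000)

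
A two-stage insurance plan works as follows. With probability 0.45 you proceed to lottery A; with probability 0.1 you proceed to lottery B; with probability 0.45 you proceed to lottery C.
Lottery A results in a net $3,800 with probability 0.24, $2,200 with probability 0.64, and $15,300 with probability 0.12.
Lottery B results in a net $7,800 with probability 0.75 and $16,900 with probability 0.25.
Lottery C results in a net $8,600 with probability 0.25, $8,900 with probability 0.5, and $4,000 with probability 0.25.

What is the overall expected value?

$6,297.70

EV(A) = 0.24 × 3800 + 0.64 × 2200 + 0.12 × 15300 = 912 + 1408 + 1836 = 4156
EV(B) = 0.75 × 7800 + 0.25 × 16900 = 5850 + 4225 = 10075
EV(C) = 0.25 × 8600 + 0.5 × 8900 + 0.25 × 4000 = 2150 + 4450 + 1000 = 7600
Overall = 0.45 × 4156 + 0.1 × 10075 + 0.45 × 7600 = 1870.2 + 1007.5 + 3420 = 6297.7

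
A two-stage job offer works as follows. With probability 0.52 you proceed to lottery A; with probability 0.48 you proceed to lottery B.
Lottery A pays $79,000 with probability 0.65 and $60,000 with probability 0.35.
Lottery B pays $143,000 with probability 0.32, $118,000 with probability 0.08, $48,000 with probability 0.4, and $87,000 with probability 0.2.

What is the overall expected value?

EV(A) = 0.65 × 79000 + 0.35 × 60000 = 51350 + 21000 = 72350
EV(B) = 0.32 × 143000 + 0.08 × 118000 + 0.4 × 48000 + 0.2 × 87000 = 45760 + 9440 + 19200 + 17400 = 91800
Overall = 0.52 × 72350 + 0.48 × 91800 = 37622 + 44064 = 81686

$81,686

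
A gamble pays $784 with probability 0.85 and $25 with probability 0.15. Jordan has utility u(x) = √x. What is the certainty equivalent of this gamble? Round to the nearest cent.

$602.70

E[u] = 0.85·√784 + 0.15·√25 = 0.85·28 + 0.15·5 = 24.55
CE = (24.55)² = 602.7025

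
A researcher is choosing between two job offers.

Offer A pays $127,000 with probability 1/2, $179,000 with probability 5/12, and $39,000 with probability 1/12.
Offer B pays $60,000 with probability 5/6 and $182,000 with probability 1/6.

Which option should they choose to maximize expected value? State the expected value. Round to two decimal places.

Offer A ($141,333.33)

Offer A = 1/2 × 127000 + 5/12 × 179000 + 1/12 × 39000 = 63500 + 74583.3333 + 3250 = 141333.3333
Offer B = 5/6 × 60000 + 1/6 × 182000 = 50000 + 30333.3333 = 80333.3333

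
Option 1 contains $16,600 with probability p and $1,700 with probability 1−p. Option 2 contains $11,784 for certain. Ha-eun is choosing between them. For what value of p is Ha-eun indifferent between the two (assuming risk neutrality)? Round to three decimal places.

p = 0.677

p·16600 + (1−p)·1700 = 11784
14900p + 1700 = 11784
p = (11784 − 1700) / 14900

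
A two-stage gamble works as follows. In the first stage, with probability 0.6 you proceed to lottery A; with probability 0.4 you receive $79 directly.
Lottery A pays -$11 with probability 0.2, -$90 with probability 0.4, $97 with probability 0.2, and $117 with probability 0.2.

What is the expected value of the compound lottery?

$34.36

EV(A) = 0.2 × (-11) + 0.4 × (-90) + 0.2 × 97 + 0.2 × 117 = -2.2 − 36 + 19.4 + 23.4 = 4.6
Branch B: 79 (certain)
Overall = 0.6 × 4.6 + 0.4 × 79 = 2.76 + 31.6 = 34.36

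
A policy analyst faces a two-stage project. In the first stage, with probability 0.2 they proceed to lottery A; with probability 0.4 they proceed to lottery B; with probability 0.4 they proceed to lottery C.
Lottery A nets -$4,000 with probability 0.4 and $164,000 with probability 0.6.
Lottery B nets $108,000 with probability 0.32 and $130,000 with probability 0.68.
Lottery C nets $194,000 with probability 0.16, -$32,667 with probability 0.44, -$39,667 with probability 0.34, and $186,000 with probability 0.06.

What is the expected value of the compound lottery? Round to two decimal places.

EV(A) = 0.4 × (-4000) + 0.6 × 164000 = -1600 + 98400 = 96800
EV(B) = 0.32 × 108000 + 0.68 × 130000 = 34560 + 88400 = 122960
EV(C) = 0.16 × 194000 + 0.44 × (-32667) + 0.34 × (-39667) + 0.06 × 186000 = 31040 − 14373.48 − 13486.78 + 11160 = 14339.74
Overall = 0.2 × 96800 + 0.4 × 122960 + 0.4 × 14339.74 = 19360 + 49184 + 5735.896 = 74279.896

$74,279.90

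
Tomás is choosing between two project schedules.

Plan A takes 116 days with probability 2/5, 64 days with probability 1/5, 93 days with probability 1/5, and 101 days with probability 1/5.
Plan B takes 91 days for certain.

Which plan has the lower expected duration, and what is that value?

Plan B (91 days)

Plan A = 2/5 × 116 + 1/5 × 64 + 1/5 × 93 + 1/5 × 101 = 46.4 + 12.8 + 18.6 + 20.2 = 98
Plan B: 91 (certain)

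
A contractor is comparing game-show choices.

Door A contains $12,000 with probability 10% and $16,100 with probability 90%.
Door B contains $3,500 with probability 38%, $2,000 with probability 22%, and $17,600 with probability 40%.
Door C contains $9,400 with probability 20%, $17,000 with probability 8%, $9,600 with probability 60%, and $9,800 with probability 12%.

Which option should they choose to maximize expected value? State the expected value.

Door A = 0.1 × 12000 + 0.9 × 16100 = 1200 + 14490 = 15690
Door B = 0.38 × 3500 + 0.22 × 2000 + 0.4 × 17600 = 1330 + 440 + 7040 = 8810
Door C = 0.2 × 9400 + 0.08 × 17000 + 0.6 × 9600 + 0.12 × 9800 = 1880 + 1360 + 5760 + 1176 = 10176

Door A ($15,690)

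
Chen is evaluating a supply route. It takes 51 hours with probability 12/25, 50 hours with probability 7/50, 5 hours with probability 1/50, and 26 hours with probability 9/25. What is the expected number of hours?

EV = 12/25 × 51 + 7/50 × 50 + 1/50 × 5 + 9/25 × 26 = 24.48 + 7 + 0.1 + 9.36 = 40.94

40.94 hours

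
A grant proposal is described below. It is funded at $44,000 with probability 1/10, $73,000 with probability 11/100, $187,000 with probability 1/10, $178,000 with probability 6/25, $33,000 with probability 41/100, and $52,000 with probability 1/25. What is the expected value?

$89,460

EV = 1/10 × 44000 + 11/100 × 73000 + 1/10 × 187000 + 6/25 × 178000 + 41/100 × 33000 + 1/25 × 52000 = 4400 + 8030 + 18700 + 42720 + 13530 + 2080 = 89460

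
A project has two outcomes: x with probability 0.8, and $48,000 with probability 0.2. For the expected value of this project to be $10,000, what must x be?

x = $500

0.8·x + 0.2·48000 = 10000
0.8·x = 10000 − 9600 = 400
x = 400 / 0.8 = 500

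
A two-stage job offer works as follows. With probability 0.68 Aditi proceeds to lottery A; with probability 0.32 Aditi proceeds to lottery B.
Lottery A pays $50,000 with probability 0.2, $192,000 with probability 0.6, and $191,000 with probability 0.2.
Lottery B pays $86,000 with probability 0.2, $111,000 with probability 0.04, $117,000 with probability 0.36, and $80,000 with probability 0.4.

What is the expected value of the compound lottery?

$141,755.20

EV(A) = 0.2 × 50000 + 0.6 × 192000 + 0.2 × 191000 = 10000 + 115200 + 38200 = 163400
EV(B) = 0.2 × 86000 + 0.04 × 111000 + 0.36 × 117000 + 0.4 × 80000 = 17200 + 4440 + 42120 + 32000 = 95760
Overall = 0.68 × 163400 + 0.32 × 95760 = 111112 + 30643.2 = 141755.2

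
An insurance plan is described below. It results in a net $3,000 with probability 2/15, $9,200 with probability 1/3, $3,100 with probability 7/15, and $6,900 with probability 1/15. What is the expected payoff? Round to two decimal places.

EV = 2/15 × 3000 + 1/3 × 9200 + 7/15 × 3100 + 1/15 × 6900 = 400 + 3066.6667 + 1446.6667 + 460 = 5373.3333

$5,373.33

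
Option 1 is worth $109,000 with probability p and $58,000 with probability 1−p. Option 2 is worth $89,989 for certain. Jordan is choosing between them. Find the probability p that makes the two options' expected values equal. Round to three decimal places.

p·109000 + (1−p)·58000 = 89989
51000p + 58000 = 89989
p = (89989 − 58000) / 51000

p = 0.627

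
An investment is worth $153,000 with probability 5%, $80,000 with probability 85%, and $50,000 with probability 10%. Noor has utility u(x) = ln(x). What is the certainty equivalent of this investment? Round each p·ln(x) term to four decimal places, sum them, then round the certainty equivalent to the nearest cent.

$78,841.91

E[u] = 0.05·ln(153000) + 0.85·ln(80000) + 0.1·ln(50000) = 0.5969 + 9.5963 + 1.0820 = 11.2752
CE = e^11.2752 ≈ 78841.91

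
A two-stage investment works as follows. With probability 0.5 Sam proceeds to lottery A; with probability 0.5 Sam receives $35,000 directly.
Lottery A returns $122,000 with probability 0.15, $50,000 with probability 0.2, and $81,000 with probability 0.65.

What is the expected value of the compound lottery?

$57,975

EV(A) = 0.15 × 122000 + 0.2 × 50000 + 0.65 × 81000 = 18300 + 10000 + 52650 = 80950
Branch B: 35000 (certain)
Overall = 0.5 × 80950 + 0.5 × 35000 = 40475 + 17500 = 57975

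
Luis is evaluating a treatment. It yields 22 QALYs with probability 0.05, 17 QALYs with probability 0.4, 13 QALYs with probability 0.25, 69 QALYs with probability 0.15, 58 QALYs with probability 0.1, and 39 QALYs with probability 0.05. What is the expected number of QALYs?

29.25 QALYs

EV = 0.05 × 22 + 0.4 × 17 + 0.25 × 13 + 0.15 × 69 + 0.1 × 58 + 0.05 × 39 = 1.1 + 6.8 + 3.25 + 10.35 + 5.8 + 1.95 = 29.25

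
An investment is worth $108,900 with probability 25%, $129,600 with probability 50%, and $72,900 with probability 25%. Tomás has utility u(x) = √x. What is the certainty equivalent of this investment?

E[u] = 0.25·√108900 + 0.5·√129600 + 0.25·√72900 = 0.25·330 + 0.5·360 + 0.25·270 = 330
CE = (330)² = 108900

$108,900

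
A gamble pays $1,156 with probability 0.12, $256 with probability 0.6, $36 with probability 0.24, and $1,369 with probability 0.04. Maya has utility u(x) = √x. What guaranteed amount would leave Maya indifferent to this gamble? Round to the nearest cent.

$275.56

E[u] = 0.12·√1156 + 0.6·√256 + 0.24·√36 + 0.04·√1369 = 0.12·34 + 0.6·16 + 0.24·6 + 0.04·37 = 16.6
CE = (16.6)² = 275.56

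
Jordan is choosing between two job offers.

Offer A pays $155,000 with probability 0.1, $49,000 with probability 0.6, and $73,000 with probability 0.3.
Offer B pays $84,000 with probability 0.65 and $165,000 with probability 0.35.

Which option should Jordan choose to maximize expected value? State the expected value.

Offer B ($112,350)

Offer A = 0.1 × 155000 + 0.6 × 49000 + 0.3 × 73000 = 15500 + 29400 + 21900 = 66800
Offer B = 0.65 × 84000 + 0.35 × 165000 = 54600 + 57750 = 112350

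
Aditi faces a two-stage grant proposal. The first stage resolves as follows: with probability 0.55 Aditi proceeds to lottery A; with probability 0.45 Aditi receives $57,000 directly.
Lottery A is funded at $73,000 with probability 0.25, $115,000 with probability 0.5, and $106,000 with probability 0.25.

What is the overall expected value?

$81,887.50

EV(A) = 0.25 × 73000 + 0.5 × 115000 + 0.25 × 106000 = 18250 + 57500 + 26500 = 102250
Branch B: 57000 (certain)
Overall = 0.55 × 102250 + 0.45 × 57000 = 56237.5 + 25650 = 81887.5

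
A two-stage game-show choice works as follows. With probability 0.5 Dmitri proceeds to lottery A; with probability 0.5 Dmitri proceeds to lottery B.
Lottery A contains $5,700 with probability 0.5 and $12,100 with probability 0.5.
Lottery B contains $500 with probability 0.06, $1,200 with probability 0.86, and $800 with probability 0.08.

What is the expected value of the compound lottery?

EV(A) = 0.5 × 5700 + 0.5 × 12100 = 2850 + 6050 = 8900
EV(B) = 0.06 × 500 + 0.86 × 1200 + 0.08 × 800 = 30 + 1032 + 64 = 1126
Overall = 0.5 × 8900 + 0.5 × 1126 = 4450 + 563 = 5013

$5,013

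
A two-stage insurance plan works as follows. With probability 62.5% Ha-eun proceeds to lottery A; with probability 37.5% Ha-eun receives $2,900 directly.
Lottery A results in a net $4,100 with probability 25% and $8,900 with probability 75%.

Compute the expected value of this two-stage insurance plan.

EV(A) = 0.25 × 4100 + 0.75 × 8900 = 1025 + 6675 = 7700
Branch B: 2900 (certain)
Overall = 0.625 × 7700 + 0.375 × 2900 = 4812.5 + 1087.5 = 5900

$5,900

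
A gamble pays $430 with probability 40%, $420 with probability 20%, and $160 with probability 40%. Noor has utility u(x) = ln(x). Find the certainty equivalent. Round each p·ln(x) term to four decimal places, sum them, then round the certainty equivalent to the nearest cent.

E[u] = 0.4·ln(430) + 0.2·ln(420) + 0.4·ln(160) = 2.4255 + 1.2081 + 2.0301 = 5.6637
CE = e^5.6637 ≈ 288.21

$288.21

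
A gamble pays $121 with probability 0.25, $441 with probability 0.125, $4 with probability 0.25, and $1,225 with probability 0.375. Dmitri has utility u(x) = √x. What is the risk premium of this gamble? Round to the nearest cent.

$184.75

E[u] = 0.25·√121 + 0.125·√441 + 0.25·√4 + 0.375·√1225 = 0.25·11 + 0.125·21 + 0.25·2 + 0.375·35 = 19
CE = (19)² = 361
Risk premium = EV − CE = 545.75 − 361 = 184.75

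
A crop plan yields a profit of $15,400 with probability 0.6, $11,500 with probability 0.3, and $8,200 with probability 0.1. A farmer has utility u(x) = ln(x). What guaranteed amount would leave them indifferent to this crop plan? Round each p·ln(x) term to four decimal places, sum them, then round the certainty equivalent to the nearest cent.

E[u] = 0.6·ln(15400) + 0.3·ln(11500) + 0.1·ln(8200) = 5.7853 + 2.8050 + 0.9012 = 9.4915
CE = e^9.4915 ≈ 13246.65

$13,246.65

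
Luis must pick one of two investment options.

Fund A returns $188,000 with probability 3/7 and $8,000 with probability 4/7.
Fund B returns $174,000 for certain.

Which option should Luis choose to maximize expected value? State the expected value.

Fund A = 3/7 × 188000 + 4/7 × 8000 = 80571.4286 + 4571.4286 = 85142.8571
Fund B: 174000 (certain)

Fund B ($174,000)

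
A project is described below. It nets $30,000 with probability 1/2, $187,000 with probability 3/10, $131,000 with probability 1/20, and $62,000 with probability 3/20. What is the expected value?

$86,950

EV = 1/2 × 30000 + 3/10 × 187000 + 1/20 × 131000 + 3/20 × 62000 = 15000 + 56100 + 6550 + 9300 = 86950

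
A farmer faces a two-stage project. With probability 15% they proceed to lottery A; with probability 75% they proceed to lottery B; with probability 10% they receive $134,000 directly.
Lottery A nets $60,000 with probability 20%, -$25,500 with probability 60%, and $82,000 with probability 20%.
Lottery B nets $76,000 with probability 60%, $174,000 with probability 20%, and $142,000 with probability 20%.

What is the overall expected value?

$96,965

EV(A) = 0.2 × 60000 + 0.6 × (-25500) + 0.2 × 82000 = 12000 − 15300 + 16400 = 13100
EV(B) = 0.6 × 76000 + 0.2 × 174000 + 0.2 × 142000 = 45600 + 34800 + 28400 = 108800
Branch C: 134000 (certain)
Overall = 0.15 × 13100 + 0.75 × 108800 + 0.1 × 134000 = 1965 + 81600 + 13400 = 96965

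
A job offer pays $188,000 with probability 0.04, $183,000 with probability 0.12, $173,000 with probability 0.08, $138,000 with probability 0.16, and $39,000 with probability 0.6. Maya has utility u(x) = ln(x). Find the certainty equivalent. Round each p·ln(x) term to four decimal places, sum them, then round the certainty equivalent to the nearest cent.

$68,954.35

E[u] = 0.04·ln(188000) + 0.12·ln(183000) + 0.08·ln(173000) + 0.16·ln(138000) + 0.6·ln(39000) = 0.4858 + 1.4541 + 0.9649 + 1.8936 + 6.3428 = 11.1412
CE = e^11.1412 ≈ 68954.35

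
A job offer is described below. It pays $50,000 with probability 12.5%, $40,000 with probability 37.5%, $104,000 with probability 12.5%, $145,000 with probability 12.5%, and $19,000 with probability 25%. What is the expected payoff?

EV = 0.125 × 50000 + 0.375 × 40000 + 0.125 × 104000 + 0.125 × 145000 + 0.25 × 19000 = 6250 + 15000 + 13000 + 18125 + 4750 = 57125

$57,125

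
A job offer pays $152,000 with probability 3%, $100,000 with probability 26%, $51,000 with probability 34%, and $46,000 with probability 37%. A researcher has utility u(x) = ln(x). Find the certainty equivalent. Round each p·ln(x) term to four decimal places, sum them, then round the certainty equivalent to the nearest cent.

$60,433.57

E[u] = 0.03·ln(152000) + 0.26·ln(100000) + 0.34·ln(51000) + 0.37·ln(46000) = 0.3579 + 2.9934 + 3.6855 + 3.9725 = 11.0093
CE = e^11.0093 ≈ 60433.57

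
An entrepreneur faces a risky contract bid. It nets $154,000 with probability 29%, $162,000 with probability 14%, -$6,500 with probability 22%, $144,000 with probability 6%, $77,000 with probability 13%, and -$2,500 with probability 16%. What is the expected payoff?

$84,160

EV = 0.29 × 154000 + 0.14 × 162000 + 0.22 × (-6500) + 0.06 × 144000 + 0.13 × 77000 + 0.16 × (-2500) = 44660 + 22680 − 1430 + 8640 + 10010 − 400 = 84160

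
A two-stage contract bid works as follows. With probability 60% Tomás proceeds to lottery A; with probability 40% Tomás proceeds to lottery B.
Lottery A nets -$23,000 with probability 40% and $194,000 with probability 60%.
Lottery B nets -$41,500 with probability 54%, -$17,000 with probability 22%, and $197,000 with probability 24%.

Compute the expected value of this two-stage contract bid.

EV(A) = 0.4 × (-23000) + 0.6 × 194000 = -9200 + 116400 = 107200
EV(B) = 0.54 × (-41500) + 0.22 × (-17000) + 0.24 × 197000 = -22410 − 3740 + 47280 = 21130
Overall = 0.6 × 107200 + 0.4 × 21130 = 64320 + 8452 = 72772

$72,772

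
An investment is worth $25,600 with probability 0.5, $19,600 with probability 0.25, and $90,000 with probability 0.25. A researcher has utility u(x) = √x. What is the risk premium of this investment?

E[u] = 0.5·√25600 + 0.25·√19600 + 0.25·√90000 = 0.5·160 + 0.25·140 + 0.25·300 = 190
CE = (190)² = 36100
Risk premium = EV − CE = 40200 − 36100 = 4100

$4,100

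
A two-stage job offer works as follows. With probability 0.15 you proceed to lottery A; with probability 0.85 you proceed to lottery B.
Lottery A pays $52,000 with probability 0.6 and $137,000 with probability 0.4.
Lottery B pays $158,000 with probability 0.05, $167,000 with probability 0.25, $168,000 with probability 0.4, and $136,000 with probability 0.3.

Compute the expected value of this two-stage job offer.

$146,902.50

EV(A) = 0.6 × 52000 + 0.4 × 137000 = 31200 + 54800 = 86000
EV(B) = 0.05 × 158000 + 0.25 × 167000 + 0.4 × 168000 + 0.3 × 136000 = 7900 + 41750 + 67200 + 40800 = 157650
Overall = 0.15 × 86000 + 0.85 × 157650 = 12900 + 134002.5 = 146902.5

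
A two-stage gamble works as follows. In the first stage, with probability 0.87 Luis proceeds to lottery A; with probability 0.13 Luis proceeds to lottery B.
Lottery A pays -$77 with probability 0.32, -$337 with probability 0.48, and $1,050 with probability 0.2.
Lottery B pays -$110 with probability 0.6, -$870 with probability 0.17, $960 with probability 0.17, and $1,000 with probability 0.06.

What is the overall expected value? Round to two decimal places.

$21.74

EV(A) = 0.32 × (-77) + 0.48 × (-337) + 0.2 × 1050 = -24.64 − 161.76 + 210 = 23.6
EV(B) = 0.6 × (-110) + 0.17 × (-870) + 0.17 × 960 + 0.06 × 1000 = -66 − 147.9 + 163.2 + 60 = 9.3
Overall = 0.87 × 23.6 + 0.13 × 9.3 = 20.532 + 1.209 = 21.741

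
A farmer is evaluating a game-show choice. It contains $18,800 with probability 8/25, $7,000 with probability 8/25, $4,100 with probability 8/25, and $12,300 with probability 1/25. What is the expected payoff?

$10,060

EV = 8/25 × 18800 + 8/25 × 7000 + 8/25 × 4100 + 1/25 × 12300 = 6016 + 2240 + 1312 + 492 = 10060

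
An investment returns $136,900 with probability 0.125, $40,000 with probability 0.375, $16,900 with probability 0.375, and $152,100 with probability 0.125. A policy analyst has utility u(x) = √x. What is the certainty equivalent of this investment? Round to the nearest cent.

E[u] = 0.125·√136900 + 0.375·√40000 + 0.375·√16900 + 0.125·√152100 = 0.125·370 + 0.375·200 + 0.375·130 + 0.125·390 = 218.75
CE = (218.75)² = 47851.5625

$47,851.56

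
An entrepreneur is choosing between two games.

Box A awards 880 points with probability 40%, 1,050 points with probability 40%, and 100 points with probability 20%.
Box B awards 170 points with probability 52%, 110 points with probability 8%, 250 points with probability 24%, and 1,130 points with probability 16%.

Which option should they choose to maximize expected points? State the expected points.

Box A = 0.4 × 880 + 0.4 × 1050 + 0.2 × 100 = 352 + 420 + 20 = 792
Box B = 0.52 × 170 + 0.08 × 110 + 0.24 × 250 + 0.16 × 1130 = 88.4 + 8.8 + 60 + 180.8 = 338

Box A (792 points)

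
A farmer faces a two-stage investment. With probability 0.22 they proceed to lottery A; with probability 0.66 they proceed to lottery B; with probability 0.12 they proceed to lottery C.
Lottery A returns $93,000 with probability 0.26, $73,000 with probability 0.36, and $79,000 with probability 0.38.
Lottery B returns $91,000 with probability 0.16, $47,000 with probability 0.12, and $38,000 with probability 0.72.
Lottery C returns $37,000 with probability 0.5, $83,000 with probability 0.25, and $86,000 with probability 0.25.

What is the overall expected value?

$56,385.20

EV(A) = 0.26 × 93000 + 0.36 × 73000 + 0.38 × 79000 = 24180 + 26280 + 30020 = 80480
EV(B) = 0.16 × 91000 + 0.12 × 47000 + 0.72 × 38000 = 14560 + 5640 + 27360 = 47560
EV(C) = 0.5 × 37000 + 0.25 × 83000 + 0.25 × 86000 = 18500 + 20750 + 21500 = 60750
Overall = 0.22 × 80480 + 0.66 × 47560 + 0.12 × 60750 = 17705.6 + 31389.6 + 7290 = 56385.2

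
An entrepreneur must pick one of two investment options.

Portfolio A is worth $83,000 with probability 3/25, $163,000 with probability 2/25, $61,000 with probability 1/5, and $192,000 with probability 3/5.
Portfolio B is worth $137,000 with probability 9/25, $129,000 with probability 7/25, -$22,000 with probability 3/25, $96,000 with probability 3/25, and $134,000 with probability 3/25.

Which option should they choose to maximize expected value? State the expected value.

Portfolio A = 3/25 × 83000 + 2/25 × 163000 + 1/5 × 61000 + 3/5 × 192000 = 9960 + 13040 + 12200 + 115200 = 150400
Portfolio B = 9/25 × 137000 + 7/25 × 129000 + 3/25 × (-22000) + 3/25 × 96000 + 3/25 × 134000 = 49320 + 36120 − 2640 + 11520 + 16080 = 110400

Portfolio A ($150,400)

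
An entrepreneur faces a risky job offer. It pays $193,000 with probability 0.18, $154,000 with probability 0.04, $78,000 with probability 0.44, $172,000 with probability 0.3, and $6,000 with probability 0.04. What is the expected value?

EV = 0.18 × 193000 + 0.04 × 154000 + 0.44 × 78000 + 0.3 × 172000 + 0.04 × 6000 = 34740 + 6160 + 34320 + 51600 + 240 = 127060

$127,060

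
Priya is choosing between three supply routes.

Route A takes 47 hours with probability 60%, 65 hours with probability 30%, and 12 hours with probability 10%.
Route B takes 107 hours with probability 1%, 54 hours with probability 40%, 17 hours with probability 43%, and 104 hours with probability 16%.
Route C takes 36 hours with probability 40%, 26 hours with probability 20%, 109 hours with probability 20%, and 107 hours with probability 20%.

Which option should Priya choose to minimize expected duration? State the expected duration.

Route B (46.62 hours)

Route A = 0.6 × 47 + 0.3 × 65 + 0.1 × 12 = 28.2 + 19.5 + 1.2 = 48.9
Route B = 0.01 × 107 + 0.4 × 54 + 0.43 × 17 + 0.16 × 104 = 1.07 + 21.6 + 7.31 + 16.64 = 46.62
Route C = 0.4 × 36 + 0.2 × 26 + 0.2 × 109 + 0.2 × 107 = 14.4 + 5.2 + 21.8 + 21.4 = 62.8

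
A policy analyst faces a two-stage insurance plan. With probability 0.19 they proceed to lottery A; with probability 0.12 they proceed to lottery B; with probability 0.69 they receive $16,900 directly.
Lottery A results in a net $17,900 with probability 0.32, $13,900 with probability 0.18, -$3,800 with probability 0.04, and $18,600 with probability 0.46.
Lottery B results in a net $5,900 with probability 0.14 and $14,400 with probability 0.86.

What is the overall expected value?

$16,406.66

EV(A) = 0.32 × 17900 + 0.18 × 13900 + 0.04 × (-3800) + 0.46 × 18600 = 5728 + 2502 − 152 + 8556 = 16634
EV(B) = 0.14 × 5900 + 0.86 × 14400 = 826 + 12384 = 13210
Branch C: 16900 (certain)
Overall = 0.19 × 16634 + 0.12 × 13210 + 0.69 × 16900 = 3160.46 + 1585.2 + 11661 = 16406.66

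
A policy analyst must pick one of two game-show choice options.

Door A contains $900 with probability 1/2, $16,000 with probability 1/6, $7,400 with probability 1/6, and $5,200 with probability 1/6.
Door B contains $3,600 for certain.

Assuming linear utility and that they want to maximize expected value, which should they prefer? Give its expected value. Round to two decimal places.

Door A ($5,216.67)

Door A = 1/2 × 900 + 1/6 × 16000 + 1/6 × 7400 + 1/6 × 5200 = 450 + 2666.6667 + 1233.3333 + 866.6667 = 5216.6667
Door B: 3600 (certain)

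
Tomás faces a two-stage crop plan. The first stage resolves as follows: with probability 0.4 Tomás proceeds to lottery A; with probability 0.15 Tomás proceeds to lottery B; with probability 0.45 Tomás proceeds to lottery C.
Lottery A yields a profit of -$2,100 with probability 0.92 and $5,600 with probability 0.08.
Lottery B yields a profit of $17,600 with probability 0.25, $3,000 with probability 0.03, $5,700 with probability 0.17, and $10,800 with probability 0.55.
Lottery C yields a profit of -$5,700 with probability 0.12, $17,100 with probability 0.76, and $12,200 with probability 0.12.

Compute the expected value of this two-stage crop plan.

EV(A) = 0.92 × (-2100) + 0.08 × 5600 = -1932 + 448 = -1484
EV(B) = 0.25 × 17600 + 0.03 × 3000 + 0.17 × 5700 + 0.55 × 10800 = 4400 + 90 + 969 + 5940 = 11399
EV(C) = 0.12 × (-5700) + 0.76 × 17100 + 0.12 × 12200 = -684 + 12996 + 1464 = 13776
Overall = 0.4 × (-1484) + 0.15 × 11399 + 0.45 × 13776 = -593.6 + 1709.85 + 6199.2 = 7315.45

$7,315.45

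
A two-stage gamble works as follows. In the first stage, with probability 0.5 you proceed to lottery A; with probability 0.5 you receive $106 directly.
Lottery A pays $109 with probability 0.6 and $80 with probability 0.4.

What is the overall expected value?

EV(A) = 0.6 × 109 + 0.4 × 80 = 65.4 + 32 = 97.4
Branch B: 106 (certain)
Overall = 0.5 × 97.4 + 0.5 × 106 = 48.7 + 53 = 101.7

$101.70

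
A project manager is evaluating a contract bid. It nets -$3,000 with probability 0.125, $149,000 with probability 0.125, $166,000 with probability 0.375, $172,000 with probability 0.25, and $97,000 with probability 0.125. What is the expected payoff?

EV = 0.125 × (-3000) + 0.125 × 149000 + 0.375 × 166000 + 0.25 × 172000 + 0.125 × 97000 = -375 + 18625 + 62250 + 43000 + 12125 = 135625

$135,625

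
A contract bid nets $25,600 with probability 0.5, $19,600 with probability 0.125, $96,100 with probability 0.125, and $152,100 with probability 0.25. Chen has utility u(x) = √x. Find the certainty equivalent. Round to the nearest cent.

$54,639.06

E[u] = 0.5·√25600 + 0.125·√19600 + 0.125·√96100 + 0.25·√152100 = 0.5·160 + 0.125·140 + 0.125·310 + 0.25·390 = 233.75
CE = (233.75)² = 54639.0625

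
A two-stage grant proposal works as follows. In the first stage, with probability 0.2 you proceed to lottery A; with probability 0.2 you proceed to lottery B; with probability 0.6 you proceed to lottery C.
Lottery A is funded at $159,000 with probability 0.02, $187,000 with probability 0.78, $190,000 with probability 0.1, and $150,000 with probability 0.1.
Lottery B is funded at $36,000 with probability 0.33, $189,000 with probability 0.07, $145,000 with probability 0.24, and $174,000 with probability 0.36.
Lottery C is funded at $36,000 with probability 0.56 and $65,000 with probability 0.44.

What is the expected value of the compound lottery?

EV(A) = 0.02 × 159000 + 0.78 × 187000 + 0.1 × 190000 + 0.1 × 150000 = 3180 + 145860 + 19000 + 15000 = 183040
EV(B) = 0.33 × 36000 + 0.07 × 189000 + 0.24 × 145000 + 0.36 × 174000 = 11880 + 13230 + 34800 + 62640 = 122550
EV(C) = 0.56 × 36000 + 0.44 × 65000 = 20160 + 28600 = 48760
Overall = 0.2 × 183040 + 0.2 × 122550 + 0.6 × 48760 = 36608 + 24510 + 29256 = 90374

$90,374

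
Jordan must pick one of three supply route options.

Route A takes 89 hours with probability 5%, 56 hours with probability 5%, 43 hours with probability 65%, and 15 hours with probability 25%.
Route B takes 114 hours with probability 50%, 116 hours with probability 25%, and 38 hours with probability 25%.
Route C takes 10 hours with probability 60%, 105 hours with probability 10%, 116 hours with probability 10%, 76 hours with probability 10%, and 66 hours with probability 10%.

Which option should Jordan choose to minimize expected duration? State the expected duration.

Route A (38.95 hours)

Route A = 0.05 × 89 + 0.05 × 56 + 0.65 × 43 + 0.25 × 15 = 4.45 + 2.8 + 27.95 + 3.75 = 38.95
Route B = 0.5 × 114 + 0.25 × 116 + 0.25 × 38 = 57 + 29 + 9.5 = 95.5
Route C = 0.6 × 10 + 0.1 × 105 + 0.1 × 116 + 0.1 × 76 + 0.1 × 66 = 6 + 10.5 + 11.6 + 7.6 + 6.6 = 42.3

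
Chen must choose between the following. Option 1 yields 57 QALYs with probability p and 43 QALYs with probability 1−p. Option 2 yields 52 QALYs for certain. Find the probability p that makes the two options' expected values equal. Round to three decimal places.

p·57 + (1−p)·43 = 52
14p + 43 = 52
p = (52 − 43) / 14

p = 0.643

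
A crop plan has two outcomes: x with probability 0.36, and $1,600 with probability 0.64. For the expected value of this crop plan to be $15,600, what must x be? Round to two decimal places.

0.36·x + 0.64·1600 = 15600
0.36·x = 15600 − 1024 = 14576
x = 14576 / 0.36 = 40488.8889

x = $40,488.89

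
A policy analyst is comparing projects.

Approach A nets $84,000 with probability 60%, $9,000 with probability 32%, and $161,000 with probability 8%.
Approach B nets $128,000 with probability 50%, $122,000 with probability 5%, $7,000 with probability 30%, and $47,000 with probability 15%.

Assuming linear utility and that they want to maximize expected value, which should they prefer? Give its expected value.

Approach B ($79,250)

Approach A = 0.6 × 84000 + 0.32 × 9000 + 0.08 × 161000 = 50400 + 2880 + 12880 = 66160
Approach B = 0.5 × 128000 + 0.05 × 122000 + 0.3 × 7000 + 0.15 × 47000 = 64000 + 6100 + 2100 + 7050 = 79250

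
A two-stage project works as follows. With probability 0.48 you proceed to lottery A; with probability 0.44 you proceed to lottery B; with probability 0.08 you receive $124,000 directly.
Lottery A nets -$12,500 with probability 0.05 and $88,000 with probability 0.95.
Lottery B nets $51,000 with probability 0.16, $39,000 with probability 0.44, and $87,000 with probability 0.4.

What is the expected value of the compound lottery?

EV(A) = 0.05 × (-12500) + 0.95 × 88000 = -625 + 83600 = 82975
EV(B) = 0.16 × 51000 + 0.44 × 39000 + 0.4 × 87000 = 8160 + 17160 + 34800 = 60120
Branch C: 124000 (certain)
Overall = 0.48 × 82975 + 0.44 × 60120 + 0.08 × 124000 = 39828 + 26452.8 + 9920 = 76200.8

$76,200.80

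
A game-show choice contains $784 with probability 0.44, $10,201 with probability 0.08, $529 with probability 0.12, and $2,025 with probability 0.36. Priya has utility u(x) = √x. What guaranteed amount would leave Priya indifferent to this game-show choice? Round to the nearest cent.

E[u] = 0.44·√784 + 0.08·√10201 + 0.12·√529 + 0.36·√2025 = 0.44·28 + 0.08·101 + 0.12·23 + 0.36·45 = 39.36
CE = (39.36)² = 1549.2096

$1,549.21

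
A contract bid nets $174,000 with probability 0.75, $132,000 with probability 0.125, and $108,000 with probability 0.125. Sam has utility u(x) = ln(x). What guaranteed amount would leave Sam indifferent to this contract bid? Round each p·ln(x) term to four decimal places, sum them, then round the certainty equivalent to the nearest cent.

E[u] = 0.75·ln(174000) + 0.125·ln(132000) + 0.125·ln(108000) = 9.0501 + 1.4738 + 1.4487 = 11.9726
CE = e^11.9726 ≈ 158355.85

$158,355.85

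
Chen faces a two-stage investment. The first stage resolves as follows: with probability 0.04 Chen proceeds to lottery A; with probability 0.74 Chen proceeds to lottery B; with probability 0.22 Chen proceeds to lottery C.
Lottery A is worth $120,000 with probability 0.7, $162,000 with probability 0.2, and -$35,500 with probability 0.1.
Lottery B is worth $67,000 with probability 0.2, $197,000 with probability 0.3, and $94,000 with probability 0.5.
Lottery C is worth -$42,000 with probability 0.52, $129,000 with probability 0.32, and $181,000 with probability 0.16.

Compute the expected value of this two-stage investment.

EV(A) = 0.7 × 120000 + 0.2 × 162000 + 0.1 × (-35500) = 84000 + 32400 − 3550 = 112850
EV(B) = 0.2 × 67000 + 0.3 × 197000 + 0.5 × 94000 = 13400 + 59100 + 47000 = 119500
EV(C) = 0.52 × (-42000) + 0.32 × 129000 + 0.16 × 181000 = -21840 + 41280 + 28960 = 48400
Overall = 0.04 × 112850 + 0.74 × 119500 + 0.22 × 48400 = 4514 + 88430 + 10648 = 103592

$103,592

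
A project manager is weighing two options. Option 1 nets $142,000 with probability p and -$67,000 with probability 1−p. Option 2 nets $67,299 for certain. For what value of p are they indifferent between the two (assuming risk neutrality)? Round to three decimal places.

p = 0.643

p·142000 + (1−p)·(-67000) = 67299
209000p − 67000 = 67299
p = (67299 + 67000) / 209000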